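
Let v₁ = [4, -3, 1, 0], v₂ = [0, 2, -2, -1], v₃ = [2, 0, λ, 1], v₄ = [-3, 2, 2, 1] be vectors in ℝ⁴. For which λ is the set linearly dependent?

Dependence holds iff the 4×4 matrix [v₁ v₂ v₃ v₄] is singular.
Cofactor expansion gives det = 7*λ - 28.
Solving 7*λ - 28 = 0 yields λ = 4.

λ = 4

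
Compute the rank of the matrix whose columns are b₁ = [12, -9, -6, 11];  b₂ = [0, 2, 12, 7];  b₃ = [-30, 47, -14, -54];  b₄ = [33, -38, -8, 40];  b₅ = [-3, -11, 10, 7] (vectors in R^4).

3

Row-reduce the 5×4 matrix with these as rows.
The echelon form has 3 nonzero rows, so the rank is 3.
(With 5 elements in a 4-dimensional space the rank is at most 4.)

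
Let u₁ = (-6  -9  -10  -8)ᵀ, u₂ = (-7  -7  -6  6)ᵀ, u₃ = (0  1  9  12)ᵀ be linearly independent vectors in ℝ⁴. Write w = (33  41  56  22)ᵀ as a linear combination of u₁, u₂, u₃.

Solve the system with u₁, u₂, u₃ as columns and w as the right-hand side.
Row-reducing the augmented matrix gives the unique coefficients (a₁, a₂, a₃) = (-2, -3, 2).

w = -2u₁ - 3u₂ + 2u₃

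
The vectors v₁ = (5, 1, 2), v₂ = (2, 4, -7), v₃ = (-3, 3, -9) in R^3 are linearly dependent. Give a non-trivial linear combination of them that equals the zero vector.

v₁ - v₂ + v₃ = 0

Row-reduce the matrix with v₁, v₂, v₃ as columns; the null space gives the coefficients.
One solution (up to scaling) is (1, -1, 1).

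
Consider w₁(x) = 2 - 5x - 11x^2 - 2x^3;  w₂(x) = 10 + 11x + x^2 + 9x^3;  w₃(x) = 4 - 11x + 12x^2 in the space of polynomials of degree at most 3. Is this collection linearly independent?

Write each element as a coordinate vector in ℝ⁴ using {1, x, …, x^3}.
Row-reduce the matrix whose columns are w₁, w₂, w₃.
The reduction yields 3 nonzero rows, so the rank is 3.
Since rank = 3 (the number of vectors), the set is linearly independent.

linearly independent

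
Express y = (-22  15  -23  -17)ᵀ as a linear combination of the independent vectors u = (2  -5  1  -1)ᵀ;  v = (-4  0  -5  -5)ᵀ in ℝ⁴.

Since u, v are independent, the coefficients expressing y are uniquely determined by a linear system.
Row-reducing the augmented matrix gives the unique coefficients (a₁, a₂) = (-3, 4).

y = -3u + 4v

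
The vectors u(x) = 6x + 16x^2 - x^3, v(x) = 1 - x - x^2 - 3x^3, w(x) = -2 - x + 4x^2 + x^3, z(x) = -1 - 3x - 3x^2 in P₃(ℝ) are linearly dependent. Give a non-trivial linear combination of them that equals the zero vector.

u - v - 2w + 3z = 0

Pass to coordinate vectors relative to the basis {1, x, …, x^3}.
Row-reduce the matrix with u, v, w, z as columns; the null space gives the coefficients.
A generator of the null space is (1, -1, -2, 3).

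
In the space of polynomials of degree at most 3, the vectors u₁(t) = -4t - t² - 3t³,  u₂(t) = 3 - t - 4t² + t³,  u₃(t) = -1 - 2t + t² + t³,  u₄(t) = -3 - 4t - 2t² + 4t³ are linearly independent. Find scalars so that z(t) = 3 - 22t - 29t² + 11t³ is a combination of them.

Work in coordinates with respect to the standard basis {1, t, …, t³}.
Since u₁, u₂, u₃, u₄ are independent, the coefficients expressing z are uniquely determined by a linear system.
Back-substitution yields (a₁, …, a₄) = (2, 4, -3, 4).

z = 2u₁ + 4u₂ - 3u₃ + 4u₄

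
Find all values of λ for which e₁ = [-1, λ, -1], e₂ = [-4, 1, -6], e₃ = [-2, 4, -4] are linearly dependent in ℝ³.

The vectors are dependent exactly when the determinant of the matrix with rows e₁, e₂, e₃ vanishes.
Expanding, det = -4*λ - 6.
Setting this to zero gives λ = -3/2.

λ = -3/2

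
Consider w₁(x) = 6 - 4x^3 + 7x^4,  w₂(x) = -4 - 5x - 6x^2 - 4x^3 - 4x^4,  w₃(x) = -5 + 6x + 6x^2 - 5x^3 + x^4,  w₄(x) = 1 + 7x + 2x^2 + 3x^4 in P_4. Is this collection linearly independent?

linearly independent

Take coordinates with respect to the standard basis {1, x, …, x^4}.
Row-reduce the matrix whose columns are w₁, w₂, w₃, w₄.
The reduction yields 4 nonzero rows, so the rank is 4.
Since rank = 4 (the number of vectors), the set is linearly independent.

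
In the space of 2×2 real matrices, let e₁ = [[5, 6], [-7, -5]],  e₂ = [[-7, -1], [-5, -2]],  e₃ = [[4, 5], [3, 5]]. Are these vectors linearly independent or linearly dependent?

linearly independent

Take coordinates with respect to the standard basis {E₁₁, E₁₂, E₂₁, E₂₂}.
Row-reduce the matrix whose columns are e₁, e₂, e₃.
The reduction yields 3 nonzero rows, so the rank is 3.
Since rank = 3 (the number of vectors), the set is linearly independent.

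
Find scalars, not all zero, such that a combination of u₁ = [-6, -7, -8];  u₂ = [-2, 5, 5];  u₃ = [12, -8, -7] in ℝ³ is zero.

u₁ + 3u₂ + u₃ = 0

Solve the homogeneous system with u₁, u₂, u₃ as columns by row-reducing the coefficient matrix.
A generator of the null space is (1, 3, 1).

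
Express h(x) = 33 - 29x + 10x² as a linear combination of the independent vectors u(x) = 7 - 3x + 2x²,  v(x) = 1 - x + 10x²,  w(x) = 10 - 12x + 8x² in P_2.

h = 2u - v + 2w

Work in coordinates with respect to the standard basis {1, x, x²}.
Set up the augmented matrix [u | v | w | h] and row-reduce.
Back-substitution yields (c₁, c₂, c₃) = (2, -1, 2).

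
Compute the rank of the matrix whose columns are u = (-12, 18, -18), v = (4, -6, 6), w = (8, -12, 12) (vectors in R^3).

rank 1

Form the matrix with u, v, w as columns and reduce.
Reduction leaves 1 leading entry, giving rank 1.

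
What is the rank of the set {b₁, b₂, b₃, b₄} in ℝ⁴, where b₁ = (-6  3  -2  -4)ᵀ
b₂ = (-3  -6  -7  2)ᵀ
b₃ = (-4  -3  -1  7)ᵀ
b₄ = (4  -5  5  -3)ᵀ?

4

Put the 4×4 matrix [b₁|b₂|b₃|b₄] into echelon form.
The echelon form has 4 nonzero rows, so the rank is 4.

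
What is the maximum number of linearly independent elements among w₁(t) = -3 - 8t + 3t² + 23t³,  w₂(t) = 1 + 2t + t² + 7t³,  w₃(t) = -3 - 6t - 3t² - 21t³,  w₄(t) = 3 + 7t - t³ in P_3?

Represent each element by its coordinate vector in ℝ⁴.
Form the matrix with w₁, w₂, w₃, w₄ as columns and reduce.
Exactly 2 pivots survive; hence the rank is 2.

2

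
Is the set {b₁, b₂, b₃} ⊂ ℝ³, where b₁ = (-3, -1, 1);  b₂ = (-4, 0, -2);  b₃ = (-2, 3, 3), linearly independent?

linearly independent

Place the vectors as rows of a 3×3 matrix and reduce to echelon form.
The reduction yields 3 nonzero rows, so the rank is 3.
Since rank = 3 (the number of vectors), the set is linearly independent.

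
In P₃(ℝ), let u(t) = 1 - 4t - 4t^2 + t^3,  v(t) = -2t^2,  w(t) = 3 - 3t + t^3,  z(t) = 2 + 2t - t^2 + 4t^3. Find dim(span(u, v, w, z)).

Use coordinates relative to {1, t, …, t^3}.
Row-reduce the 4×4 matrix with these as rows.
The echelon form has 4 nonzero rows, so the rank is 4.

4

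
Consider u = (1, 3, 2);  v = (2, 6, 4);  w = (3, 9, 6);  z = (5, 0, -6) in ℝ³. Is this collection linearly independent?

linearly dependent

There are 4 vectors in a 3-dimensional space, so they cannot be linearly independent.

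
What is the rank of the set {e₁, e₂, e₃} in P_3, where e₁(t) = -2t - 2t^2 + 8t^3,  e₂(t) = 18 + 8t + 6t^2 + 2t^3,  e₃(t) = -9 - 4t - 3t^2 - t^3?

Represent each element by its coordinate vector in ℝ⁴.
Row-reduce the 3×4 matrix with these as rows.
There are 2 pivot columns, so rank = 2.

rank 2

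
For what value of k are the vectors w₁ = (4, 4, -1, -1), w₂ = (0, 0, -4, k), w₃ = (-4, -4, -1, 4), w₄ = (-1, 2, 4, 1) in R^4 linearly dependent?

k = 6

The set is linearly dependent precisely when det[w₁; w₂; w₃; w₄] = 0.
Expanding, det = 24*k - 144.
Setting this to zero gives k = 6.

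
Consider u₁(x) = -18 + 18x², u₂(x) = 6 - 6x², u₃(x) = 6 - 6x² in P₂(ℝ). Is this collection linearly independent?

linearly dependent

Write each element as a coordinate vector in ℝ³ using {1, x, x²}.
The matrix [u₁|u₂|u₃] has determinant 0.
A zero determinant means the columns are linearly dependent.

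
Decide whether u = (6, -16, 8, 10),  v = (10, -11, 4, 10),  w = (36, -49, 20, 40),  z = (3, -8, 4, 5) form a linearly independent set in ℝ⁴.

The matrix [u|v|w|z] has determinant 0.
A zero determinant means the columns are linearly dependent.
Indeed u + 3v - w = 0.

linearly dependent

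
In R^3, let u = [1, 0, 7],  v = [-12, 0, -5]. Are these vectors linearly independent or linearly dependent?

linearly independent

Place the vectors as rows of a 2×3 matrix and reduce to echelon form.
The reduction yields 2 nonzero rows, so the rank is 2.
Since rank = 2 (the number of vectors), the set is linearly independent.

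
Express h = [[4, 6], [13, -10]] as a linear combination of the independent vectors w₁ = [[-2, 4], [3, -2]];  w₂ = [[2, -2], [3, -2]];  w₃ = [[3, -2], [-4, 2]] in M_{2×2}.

h = 4w₁ + 3w₂ + 2w₃

Work in coordinates with respect to the standard basis {E₁₁, E₁₂, E₂₁, E₂₂}.
Write h = α₁w₁ + … + α₃w₃ and equate components.
Back-substitution yields (α₁, α₂, α₃) = (4, 3, 2).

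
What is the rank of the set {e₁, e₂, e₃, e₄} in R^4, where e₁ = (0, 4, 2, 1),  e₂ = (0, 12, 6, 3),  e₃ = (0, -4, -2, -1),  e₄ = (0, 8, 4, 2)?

Row-reduce the 4×4 matrix with these as rows.
Reduction leaves 1 leading entry, giving rank 1.

rank 1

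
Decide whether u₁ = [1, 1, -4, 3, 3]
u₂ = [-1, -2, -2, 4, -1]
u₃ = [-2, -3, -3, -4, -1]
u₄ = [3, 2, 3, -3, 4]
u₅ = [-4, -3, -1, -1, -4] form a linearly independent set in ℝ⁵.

linearly independent

Row-reduce the matrix whose columns are u₁, u₂, u₃, u₄, u₅.
The reduction yields 5 nonzero rows, so the rank is 5.
Since rank = 5 (the number of vectors), the set is linearly independent.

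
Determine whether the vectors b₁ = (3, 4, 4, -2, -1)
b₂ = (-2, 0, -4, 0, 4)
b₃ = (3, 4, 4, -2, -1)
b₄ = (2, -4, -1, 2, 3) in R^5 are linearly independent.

linearly dependent

Two of the vectors are equal, giving an immediate dependence.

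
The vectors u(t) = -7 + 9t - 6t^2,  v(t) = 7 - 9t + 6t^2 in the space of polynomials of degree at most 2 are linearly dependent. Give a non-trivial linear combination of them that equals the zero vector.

u + v = 0

Take coordinates with respect to {1, t, t^2}.
Solve the homogeneous system with u, v as columns by row-reducing the coefficient matrix.
One solution (up to scaling) is (1, 1).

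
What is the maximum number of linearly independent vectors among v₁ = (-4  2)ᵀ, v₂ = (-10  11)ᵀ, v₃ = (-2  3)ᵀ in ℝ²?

2

Apply Gaussian elimination to the matrix whose rows are v₁, v₂, v₃.
Reduction leaves 2 leading entries, giving rank 2.
(With 3 elements in a 2-dimensional space the rank is at most 2.)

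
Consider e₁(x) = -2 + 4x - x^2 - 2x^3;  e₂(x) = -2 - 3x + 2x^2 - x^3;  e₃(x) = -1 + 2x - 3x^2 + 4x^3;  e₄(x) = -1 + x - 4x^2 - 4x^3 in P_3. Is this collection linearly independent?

Write each element as a coordinate vector in ℝ⁴ using {1, x, …, x^3}.
Form the 4×4 matrix with these as columns; its determinant is 385.
A nonzero determinant means the columns are linearly independent.

linearly independent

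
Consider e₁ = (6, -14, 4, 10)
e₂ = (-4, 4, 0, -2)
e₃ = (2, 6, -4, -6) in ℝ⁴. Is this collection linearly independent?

linearly dependent

Row-reduce the matrix whose columns are e₁, e₂, e₃.
The reduction yields 2 nonzero rows, so the rank is 2.
Since rank 2 < 3, the set is linearly dependent.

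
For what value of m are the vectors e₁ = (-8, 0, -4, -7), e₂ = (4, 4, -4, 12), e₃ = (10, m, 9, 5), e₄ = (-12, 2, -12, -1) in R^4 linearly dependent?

Place the vectors as rows of a 4×4 matrix; dependence ⇔ determinant zero.
The determinant works out to -48*m - 312.
Solving -48*m - 312 = 0 yields m = -13/2.

m = -13/2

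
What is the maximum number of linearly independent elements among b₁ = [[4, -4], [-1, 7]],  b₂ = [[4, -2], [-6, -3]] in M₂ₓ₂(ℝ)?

2

Represent each element by its coordinate vector in ℝ⁴.
Form the matrix with b₁, b₂ as columns and reduce.
There are 2 pivot columns, so rank = 2.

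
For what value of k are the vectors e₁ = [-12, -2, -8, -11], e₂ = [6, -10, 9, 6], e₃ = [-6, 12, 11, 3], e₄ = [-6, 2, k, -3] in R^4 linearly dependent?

k = 7/10

Dependence holds iff the 4×4 matrix [e₁ e₂ e₃ e₄] is singular.
Cofactor expansion gives det = 840 - 1200*k.
This vanishes exactly when k = 7/10.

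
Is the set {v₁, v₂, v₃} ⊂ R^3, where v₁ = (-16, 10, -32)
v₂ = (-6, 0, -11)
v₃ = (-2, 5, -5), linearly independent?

Place the vectors as rows of a 3×3 matrix and reduce to echelon form.
The reduction yields 2 nonzero rows, so the rank is 2.
Since rank 2 < 3, the set is linearly dependent.
Indeed v₁ - 2v₂ - 2v₃ = 0.

linearly dependent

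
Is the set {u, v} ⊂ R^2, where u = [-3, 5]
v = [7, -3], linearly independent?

linearly independent

Place the vectors as rows of a 2×2 matrix and reduce to echelon form.
The reduction yields 2 nonzero rows, so the rank is 2.
Since rank = 2 (the number of vectors), the set is linearly independent.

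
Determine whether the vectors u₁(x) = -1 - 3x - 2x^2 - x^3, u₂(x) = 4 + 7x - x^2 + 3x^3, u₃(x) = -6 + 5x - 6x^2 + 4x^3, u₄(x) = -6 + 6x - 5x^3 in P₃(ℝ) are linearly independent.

linearly independent

Take coordinates with respect to the standard basis {1, x, …, x^3}.
The matrix [u₁|u₂|u₃|u₄] has determinant 1515.
A nonzero determinant means the columns are linearly independent.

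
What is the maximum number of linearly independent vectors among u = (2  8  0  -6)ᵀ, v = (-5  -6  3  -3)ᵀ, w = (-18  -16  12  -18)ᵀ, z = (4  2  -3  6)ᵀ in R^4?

2

Row-reduce the 4×4 matrix with these as rows.
Reduction leaves 2 leading entries, giving rank 2.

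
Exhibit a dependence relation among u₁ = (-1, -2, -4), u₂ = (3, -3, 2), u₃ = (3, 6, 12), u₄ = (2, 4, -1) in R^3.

3u₁ + u₃ = 0

Row-reduce the matrix with u₁, u₂, u₃, u₄ as columns; the null space gives the coefficients.
One solution (up to scaling) is (3, 0, 1, 0).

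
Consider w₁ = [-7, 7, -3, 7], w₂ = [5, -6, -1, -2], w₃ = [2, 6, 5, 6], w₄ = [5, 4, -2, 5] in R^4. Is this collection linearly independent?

linearly independent

Row-reduce the matrix whose columns are w₁, w₂, w₃, w₄.
The reduction yields 4 nonzero rows, so the rank is 4.
Since rank = 4 (the number of vectors), the set is linearly independent.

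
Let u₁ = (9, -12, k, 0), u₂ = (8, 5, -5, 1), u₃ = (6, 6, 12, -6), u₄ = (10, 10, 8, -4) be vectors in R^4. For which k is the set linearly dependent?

Dependence holds iff the 4×4 matrix [u₁ u₂ u₃ u₄] is singular.
Cofactor expansion gives det = 108*k + 2268.
Setting this to zero gives k = -21.

k = -21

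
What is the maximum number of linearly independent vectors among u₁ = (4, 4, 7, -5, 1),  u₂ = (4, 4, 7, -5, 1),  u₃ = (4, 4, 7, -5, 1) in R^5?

Apply Gaussian elimination to the matrix whose rows are u₁, u₂, u₃.
Exactly 1 pivot survives; hence the rank is 1.

1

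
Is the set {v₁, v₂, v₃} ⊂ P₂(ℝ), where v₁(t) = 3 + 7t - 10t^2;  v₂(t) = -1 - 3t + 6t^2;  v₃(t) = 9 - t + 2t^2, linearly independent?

Write each element as a coordinate vector in ℝ³ using {1, t, t^2}.
Place the vectors as rows of a 3×3 matrix and reduce to echelon form.
The reduction yields 3 nonzero rows, so the rank is 3.
Since rank = 3 (the number of vectors), the set is linearly independent.

linearly independent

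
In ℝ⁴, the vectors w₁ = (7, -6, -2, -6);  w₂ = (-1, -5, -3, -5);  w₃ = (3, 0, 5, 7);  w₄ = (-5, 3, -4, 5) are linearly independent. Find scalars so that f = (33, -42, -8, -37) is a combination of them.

f = 4w₁ + 3w₂ + w₃ - w₄

Write f = c₁w₁ + … + c₄w₄ and equate components.
The system has the unique solution (c₁, …, c₄) = (4, 3, 1, -1).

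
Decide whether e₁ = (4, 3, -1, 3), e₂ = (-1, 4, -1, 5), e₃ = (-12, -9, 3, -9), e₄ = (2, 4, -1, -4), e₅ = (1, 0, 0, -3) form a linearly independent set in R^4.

linearly dependent

There are 5 vectors in a 4-dimensional space, so they cannot be linearly independent.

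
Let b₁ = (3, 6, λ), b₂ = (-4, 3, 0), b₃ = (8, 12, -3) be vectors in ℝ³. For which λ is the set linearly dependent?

Place the vectors as rows of a 3×3 matrix; dependence ⇔ determinant zero.
Cofactor expansion gives det = -72*λ - 99.
Setting this to zero gives λ = -11/8.

λ = -11/8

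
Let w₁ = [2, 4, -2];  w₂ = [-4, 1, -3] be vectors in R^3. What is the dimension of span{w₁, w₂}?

Row-reduce the 2×3 matrix with these as rows.
Reduction leaves 2 leading entries, giving rank 2.

2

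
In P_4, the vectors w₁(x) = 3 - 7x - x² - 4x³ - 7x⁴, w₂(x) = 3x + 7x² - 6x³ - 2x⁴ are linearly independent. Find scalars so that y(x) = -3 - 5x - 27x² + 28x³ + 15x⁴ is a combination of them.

Work in coordinates with respect to the standard basis {1, x, …, x⁴}.
Set up the augmented matrix [w₁ | w₂ | y] and row-reduce.
The system has the unique solution (c₁, c₂) = (-1, -4).

y = -w₁ - 4w₂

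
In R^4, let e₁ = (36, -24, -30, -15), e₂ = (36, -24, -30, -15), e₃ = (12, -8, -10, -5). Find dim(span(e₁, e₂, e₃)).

Put the 4×3 matrix [e₁|e₂|e₃] into echelon form.
Exactly 1 pivot survives; hence the rank is 1.

1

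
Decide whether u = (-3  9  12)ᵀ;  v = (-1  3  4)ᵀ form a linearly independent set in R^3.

One vector is a scalar multiple of another, so the set is dependent.

linearly dependent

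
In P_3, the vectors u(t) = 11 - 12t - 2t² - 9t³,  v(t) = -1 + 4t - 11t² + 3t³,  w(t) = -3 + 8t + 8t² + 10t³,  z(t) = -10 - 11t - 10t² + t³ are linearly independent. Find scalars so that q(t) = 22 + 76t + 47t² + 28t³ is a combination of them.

Work in coordinates with respect to the standard basis {1, t, …, t³}.
Solve the system with u, v, w, z as columns and q as the right-hand side.
Back-substitution yields (α₁, …, α₄) = (-1, 1, 2, -4).

q = -u + v + 2w - 4z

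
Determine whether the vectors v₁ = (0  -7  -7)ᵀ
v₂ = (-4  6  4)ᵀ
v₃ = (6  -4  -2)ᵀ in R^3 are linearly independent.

Place the vectors as rows of a 3×3 matrix and reduce to echelon form.
The reduction yields 3 nonzero rows, so the rank is 3.
Since rank = 3 (the number of vectors), the set is linearly independent.

linearly independent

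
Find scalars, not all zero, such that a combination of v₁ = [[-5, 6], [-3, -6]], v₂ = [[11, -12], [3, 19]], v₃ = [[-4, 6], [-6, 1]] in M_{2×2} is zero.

Write each element as a vector in ℝ⁴ using {E₁₁, E₁₂, E₂₁, E₂₂}.
Solve the homogeneous system with v₁, v₂, v₃ as columns by row-reducing the coefficient matrix.
One solution (up to scaling) is (3, 1, -1).

3v₁ + v₂ - v₃ = 0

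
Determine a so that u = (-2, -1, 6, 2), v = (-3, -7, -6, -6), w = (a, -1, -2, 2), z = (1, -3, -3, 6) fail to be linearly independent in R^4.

Place the vectors as rows of a 4×4 matrix; dependence ⇔ determinant zero.
The determinant works out to 420*a - 280.
This vanishes exactly when a = 2/3.

a = 2/3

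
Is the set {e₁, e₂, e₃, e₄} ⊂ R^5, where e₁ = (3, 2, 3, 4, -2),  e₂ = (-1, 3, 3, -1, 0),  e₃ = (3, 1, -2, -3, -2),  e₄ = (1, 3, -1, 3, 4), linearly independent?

linearly independent

Row-reduce the matrix whose columns are e₁, e₂, e₃, e₄.
The reduction yields 4 nonzero rows, so the rank is 4.
Since rank = 4 (the number of vectors), the set is linearly independent.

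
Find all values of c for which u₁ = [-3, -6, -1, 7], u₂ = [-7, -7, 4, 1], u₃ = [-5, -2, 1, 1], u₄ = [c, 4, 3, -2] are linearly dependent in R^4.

Dependence holds iff the 4×4 matrix [u₁ u₂ u₃ u₄] is singular.
Expanding, det = 16*c + 560.
Solving 16*c + 560 = 0 yields c = -35.

c = -35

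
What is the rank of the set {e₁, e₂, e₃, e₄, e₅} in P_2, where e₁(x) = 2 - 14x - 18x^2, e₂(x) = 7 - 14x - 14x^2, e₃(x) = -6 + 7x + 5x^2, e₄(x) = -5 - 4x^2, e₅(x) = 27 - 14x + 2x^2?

Pass to coordinate vectors with respect to the basis {1, x, x^2}.
Put the 3×5 matrix [e₁|e₂|e₃|e₄|e₅] into echelon form.
The echelon form has 2 nonzero rows, so the rank is 2.
(With 5 elements in a 3-dimensional space the rank is at most 3.)

2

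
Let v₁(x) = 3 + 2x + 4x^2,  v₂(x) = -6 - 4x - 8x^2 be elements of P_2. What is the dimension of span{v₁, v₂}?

1

Use coordinates relative to {1, x, x^2}.
Put the 3×2 matrix [v₁|v₂] into echelon form.
Exactly 1 pivot survives; hence the rank is 1.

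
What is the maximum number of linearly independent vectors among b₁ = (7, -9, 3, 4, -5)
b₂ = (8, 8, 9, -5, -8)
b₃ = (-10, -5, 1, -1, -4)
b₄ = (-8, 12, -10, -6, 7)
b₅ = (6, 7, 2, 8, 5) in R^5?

5

Apply Gaussian elimination to the matrix whose rows are b₁, b₂, b₃, b₄, b₅.
The echelon form has 5 nonzero rows, so the rank is 5.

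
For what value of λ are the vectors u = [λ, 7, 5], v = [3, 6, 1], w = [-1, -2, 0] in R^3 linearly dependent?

λ = 7/2

Place the vectors as rows of a 3×3 matrix; dependence ⇔ determinant zero.
The determinant works out to 2*λ - 7.
Solving 2*λ - 7 = 0 yields λ = 7/2.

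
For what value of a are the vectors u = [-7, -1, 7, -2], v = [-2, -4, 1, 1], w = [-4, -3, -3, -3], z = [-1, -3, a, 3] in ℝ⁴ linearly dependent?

The set is linearly dependent precisely when det[u; v; w; z] = 0.
The determinant works out to 75*a - 360.
Solving 75*a - 360 = 0 yields a = 24/5.

a = 24/5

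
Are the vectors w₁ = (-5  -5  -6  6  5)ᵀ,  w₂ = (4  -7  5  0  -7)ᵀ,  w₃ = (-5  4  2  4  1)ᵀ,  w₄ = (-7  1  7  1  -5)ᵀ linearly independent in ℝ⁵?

linearly independent

Place the vectors as rows of a 4×5 matrix and reduce to echelon form.
The reduction yields 4 nonzero rows, so the rank is 4.
Since rank = 4 (the number of vectors), the set is linearly independent.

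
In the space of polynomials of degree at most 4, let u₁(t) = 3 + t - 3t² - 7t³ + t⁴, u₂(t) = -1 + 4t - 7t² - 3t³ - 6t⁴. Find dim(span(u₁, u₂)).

Represent each element by its coordinate vector in ℝ⁵.
Apply Gaussian elimination to the matrix whose rows are u₁, u₂.
Exactly 2 pivots survive; hence the rank is 2.

dim = 2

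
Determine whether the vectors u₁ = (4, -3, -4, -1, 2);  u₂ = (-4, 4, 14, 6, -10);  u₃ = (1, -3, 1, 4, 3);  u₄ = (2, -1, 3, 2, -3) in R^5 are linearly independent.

Place the vectors as rows of a 4×5 matrix and reduce to echelon form.
The reduction yields 3 nonzero rows, so the rank is 3.
Since rank 3 < 4, the set is linearly dependent.

linearly dependent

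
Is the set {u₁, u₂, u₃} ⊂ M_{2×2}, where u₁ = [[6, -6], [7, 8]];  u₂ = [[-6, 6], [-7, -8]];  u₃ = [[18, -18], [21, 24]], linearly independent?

linearly dependent

Write each element as a coordinate vector in ℝ⁴ using {E₁₁, E₁₂, E₂₁, E₂₂}.
Place the vectors as rows of a 3×4 matrix and reduce to echelon form.
The reduction yields 1 nonzero row, so the rank is 1.
Since rank 1 < 3, the set is linearly dependent.
Indeed u₁ + u₂ = 0.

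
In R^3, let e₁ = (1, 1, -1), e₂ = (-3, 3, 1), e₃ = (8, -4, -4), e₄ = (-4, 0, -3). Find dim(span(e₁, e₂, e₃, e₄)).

dim = 3

Form the matrix with e₁, e₂, e₃, e₄ as columns and reduce.
Reduction leaves 3 leading entries, giving rank 3.
(With 4 elements in a 3-dimensional space the rank is at most 3.)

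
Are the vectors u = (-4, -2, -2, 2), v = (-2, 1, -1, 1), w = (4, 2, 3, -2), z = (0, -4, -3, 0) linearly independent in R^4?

Row-reduce the matrix whose columns are u, v, w, z.
The reduction yields 3 nonzero rows, so the rank is 3.
Since rank 3 < 4, the set is linearly dependent.
Indeed 2u + 2v + 3w + z = 0.

linearly dependent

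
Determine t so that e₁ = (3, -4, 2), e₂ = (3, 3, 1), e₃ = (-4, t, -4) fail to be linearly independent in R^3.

Dependence holds iff the 3×3 matrix [e₁ e₂ e₃] is singular.
Expanding, det = 3*t - 44.
Setting this to zero gives t = 44/3.

t = 44/3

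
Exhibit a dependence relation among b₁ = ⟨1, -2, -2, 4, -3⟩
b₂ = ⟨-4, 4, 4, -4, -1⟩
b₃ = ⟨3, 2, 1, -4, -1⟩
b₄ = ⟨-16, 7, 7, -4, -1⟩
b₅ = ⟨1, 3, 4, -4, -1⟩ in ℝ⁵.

Solve the homogeneous system with b₁, b₂, b₃, b₄, b₅ as columns by row-reducing the coefficient matrix.
The free variable yields coefficients (0, 3, -1, -1, -1) (any nonzero multiple also works).

3b₂ - b₃ - b₄ - b₅ = 0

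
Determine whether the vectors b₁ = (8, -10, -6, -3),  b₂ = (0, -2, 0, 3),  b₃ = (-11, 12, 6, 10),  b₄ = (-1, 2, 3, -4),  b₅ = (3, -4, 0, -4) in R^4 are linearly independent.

There are 5 vectors in a 4-dimensional space, so they cannot be linearly independent.

linearly dependent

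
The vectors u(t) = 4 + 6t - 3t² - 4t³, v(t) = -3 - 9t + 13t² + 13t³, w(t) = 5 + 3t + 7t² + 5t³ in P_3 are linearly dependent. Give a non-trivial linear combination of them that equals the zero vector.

Write each element as a vector in ℝ⁴ using {1, t, …, t³}.
Write the vectors as columns of a matrix and find a nonzero vector in its null space.
A generator of the null space is (2, 1, -1).

2u + v - w = 0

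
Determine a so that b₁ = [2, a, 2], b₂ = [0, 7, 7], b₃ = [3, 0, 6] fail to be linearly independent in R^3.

a = -2

Place the vectors as rows of a 3×3 matrix; dependence ⇔ determinant zero.
Cofactor expansion gives det = 21*a + 42.
Setting this to zero gives a = -2.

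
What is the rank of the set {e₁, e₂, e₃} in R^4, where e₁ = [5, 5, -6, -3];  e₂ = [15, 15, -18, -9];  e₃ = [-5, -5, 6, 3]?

Apply Gaussian elimination to the matrix whose rows are e₁, e₂, e₃.
There is 1 pivot column, so rank = 1.

rank 1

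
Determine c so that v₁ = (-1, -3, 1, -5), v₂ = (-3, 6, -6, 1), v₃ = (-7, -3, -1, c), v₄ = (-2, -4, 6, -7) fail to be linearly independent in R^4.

Place the vectors as rows of a 4×4 matrix; dependence ⇔ determinant zero.
Cofactor expansion gives det = 78*c + 1196.
Solving 78*c + 1196 = 0 yields c = -46/3.

c = -46/3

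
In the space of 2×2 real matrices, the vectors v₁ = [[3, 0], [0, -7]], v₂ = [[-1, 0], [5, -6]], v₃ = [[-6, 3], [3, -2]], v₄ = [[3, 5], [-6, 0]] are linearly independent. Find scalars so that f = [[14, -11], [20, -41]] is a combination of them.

Work in coordinates with respect to the standard basis {E₁₁, E₁₂, E₂₁, E₂₂}.
Write f = c₁v₁ + … + c₄v₄ and equate components.
Back-substitution yields (c₁, …, c₄) = (3, 4, -2, -1).

f = 3v₁ + 4v₂ - 2v₃ - v₄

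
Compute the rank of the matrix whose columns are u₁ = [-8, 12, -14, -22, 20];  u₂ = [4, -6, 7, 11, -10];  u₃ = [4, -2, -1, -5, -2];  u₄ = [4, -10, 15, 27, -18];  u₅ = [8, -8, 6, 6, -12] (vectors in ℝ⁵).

rank 2

Row-reduce the 5×5 matrix with these as rows.
Reduction leaves 2 leading entries, giving rank 2.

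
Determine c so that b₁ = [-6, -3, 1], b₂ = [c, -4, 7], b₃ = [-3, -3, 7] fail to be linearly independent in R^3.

The vectors are dependent exactly when the determinant of the matrix with rows b₁, b₂, b₃ vanishes.
Expanding, det = 18*c + 93.
Solving 18*c + 93 = 0 yields c = -31/6.

c = -31/6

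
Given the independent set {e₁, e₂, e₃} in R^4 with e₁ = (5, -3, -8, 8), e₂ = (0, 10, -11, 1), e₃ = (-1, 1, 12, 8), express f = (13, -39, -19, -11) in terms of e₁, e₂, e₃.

Set up the augmented matrix [e₁ | e₂ | e₃ | f] and row-reduce.
The system has the unique solution (α₁, α₂, α₃) = (2, -3, -3).

f = 2e₁ - 3e₂ - 3e₃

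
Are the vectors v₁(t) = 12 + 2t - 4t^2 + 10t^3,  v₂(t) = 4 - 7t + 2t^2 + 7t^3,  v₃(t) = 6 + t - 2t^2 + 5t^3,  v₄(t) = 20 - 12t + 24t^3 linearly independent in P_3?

linearly dependent

Write each element as a coordinate vector in ℝ⁴ using {1, t, …, t^3}.
One vector is a scalar multiple of another, so the set is dependent.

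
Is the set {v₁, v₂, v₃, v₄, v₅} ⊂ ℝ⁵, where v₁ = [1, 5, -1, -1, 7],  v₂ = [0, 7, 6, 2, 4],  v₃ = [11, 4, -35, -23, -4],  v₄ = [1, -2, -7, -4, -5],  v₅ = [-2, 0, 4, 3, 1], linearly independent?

Place the vectors as rows of a 5×5 matrix and reduce to echelon form.
The reduction yields 4 nonzero rows, so the rank is 4.
Since rank 4 < 5, the set is linearly dependent.
Indeed 2v₁ - v₃ + 3v₄ - 3v₅ = 0.

linearly dependent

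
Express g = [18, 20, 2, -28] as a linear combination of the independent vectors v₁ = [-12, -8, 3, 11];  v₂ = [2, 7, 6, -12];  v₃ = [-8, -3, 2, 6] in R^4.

Since v₁, v₂, v₃ are independent, the coefficients expressing g are uniquely determined by a linear system.
The system has the unique solution (c₁, c₂, c₃) = (-2, 1, 1).

g = -2v₁ + v₂ + v₃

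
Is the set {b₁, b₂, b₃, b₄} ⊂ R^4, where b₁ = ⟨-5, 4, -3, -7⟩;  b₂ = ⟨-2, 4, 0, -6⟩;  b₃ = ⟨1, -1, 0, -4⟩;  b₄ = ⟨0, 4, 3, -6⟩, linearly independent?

linearly independent

Form the 4×4 matrix with these as columns; its determinant is -72.
A nonzero determinant means the columns are linearly independent.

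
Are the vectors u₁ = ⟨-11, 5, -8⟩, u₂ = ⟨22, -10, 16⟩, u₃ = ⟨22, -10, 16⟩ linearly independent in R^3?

linearly dependent

Form the 3×3 matrix with these as columns; its determinant is 0.
A zero determinant means the columns are linearly dependent.
Indeed 2u₁ + u₂ = 0.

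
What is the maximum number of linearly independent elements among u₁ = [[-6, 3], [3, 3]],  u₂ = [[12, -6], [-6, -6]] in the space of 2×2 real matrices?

1

Represent each element by its coordinate vector in ℝ⁴.
Put the 4×2 matrix [u₁|u₂] into echelon form.
Exactly 1 pivot survives; hence the rank is 1.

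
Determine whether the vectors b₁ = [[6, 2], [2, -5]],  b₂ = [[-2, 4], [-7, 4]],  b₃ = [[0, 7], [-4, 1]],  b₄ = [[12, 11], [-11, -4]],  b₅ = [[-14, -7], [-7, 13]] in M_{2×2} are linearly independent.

linearly dependent

Take coordinates with respect to the standard basis {E₁₁, E₁₂, E₂₁, E₂₂}.
There are 5 vectors in a 4-dimensional space, so they cannot be linearly independent.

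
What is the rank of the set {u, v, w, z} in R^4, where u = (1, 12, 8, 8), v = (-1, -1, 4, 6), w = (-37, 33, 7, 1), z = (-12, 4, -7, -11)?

rank 3

Apply Gaussian elimination to the matrix whose rows are u, v, w, z.
The echelon form has 3 nonzero rows, so the rank is 3.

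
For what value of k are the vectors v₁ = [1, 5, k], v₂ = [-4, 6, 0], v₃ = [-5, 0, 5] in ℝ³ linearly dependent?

k = -13/3

Dependence holds iff the 3×3 matrix [v₁ v₂ v₃] is singular.
The determinant works out to 30*k + 130.
Setting this to zero gives k = -13/3.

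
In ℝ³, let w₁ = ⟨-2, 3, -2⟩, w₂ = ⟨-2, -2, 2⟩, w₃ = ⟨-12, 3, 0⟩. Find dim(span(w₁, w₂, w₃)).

Row-reduce the 3×3 matrix with these as rows.
There are 2 pivot columns, so rank = 2.

dim = 2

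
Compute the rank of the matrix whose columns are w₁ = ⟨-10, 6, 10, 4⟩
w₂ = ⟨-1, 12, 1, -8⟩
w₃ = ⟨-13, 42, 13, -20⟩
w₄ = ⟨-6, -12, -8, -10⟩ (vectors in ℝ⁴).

Apply Gaussian elimination to the matrix whose rows are w₁, w₂, w₃, w₄.
Reduction leaves 3 leading entries, giving rank 3.

rank 3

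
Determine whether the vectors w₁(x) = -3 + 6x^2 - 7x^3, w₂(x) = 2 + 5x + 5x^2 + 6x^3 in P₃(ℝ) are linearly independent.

linearly independent

Write each element as a coordinate vector in ℝ⁴ using {1, x, …, x^3}.
Row-reduce the matrix whose columns are w₁, w₂.
The reduction yields 2 nonzero rows, so the rank is 2.
Since rank = 2 (the number of vectors), the set is linearly independent.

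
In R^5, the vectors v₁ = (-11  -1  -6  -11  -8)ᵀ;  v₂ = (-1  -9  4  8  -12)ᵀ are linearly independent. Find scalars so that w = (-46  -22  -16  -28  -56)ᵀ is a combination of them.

w = 4v₁ + 2v₂

Write w = a₁v₁ + a₂v₂ and equate components.
The system has the unique solution (a₁, a₂) = (4, 2).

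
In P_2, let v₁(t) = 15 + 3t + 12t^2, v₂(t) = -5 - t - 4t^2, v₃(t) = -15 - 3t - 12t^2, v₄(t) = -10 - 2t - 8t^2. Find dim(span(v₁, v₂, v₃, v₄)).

Pass to coordinate vectors with respect to the basis {1, t, t^2}.
Row-reduce the 4×3 matrix with these as rows.
The echelon form has 1 nonzero row, so the rank is 1.
(With 4 elements in a 3-dimensional space the rank is at most 3.)

1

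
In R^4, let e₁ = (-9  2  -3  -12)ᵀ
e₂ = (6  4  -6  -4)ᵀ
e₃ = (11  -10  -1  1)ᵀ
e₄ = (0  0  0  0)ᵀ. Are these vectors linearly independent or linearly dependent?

One of the vectors is the zero vector, so the set is linearly dependent.

linearly dependent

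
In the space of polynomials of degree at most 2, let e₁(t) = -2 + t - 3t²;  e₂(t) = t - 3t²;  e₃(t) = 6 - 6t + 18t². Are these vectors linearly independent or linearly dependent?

linearly dependent

Write each element as a coordinate vector in ℝ³ using {1, t, t²}.
Form the 3×3 matrix with these as columns; its determinant is 0.
A zero determinant means the columns are linearly dependent.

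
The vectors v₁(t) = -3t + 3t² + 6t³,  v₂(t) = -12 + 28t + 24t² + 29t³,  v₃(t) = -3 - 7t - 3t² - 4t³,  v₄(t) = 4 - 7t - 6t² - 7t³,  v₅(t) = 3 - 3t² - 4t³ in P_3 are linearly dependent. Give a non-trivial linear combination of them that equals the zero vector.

v₂ + v₃ + 3v₄ + v₅ = 0

Take coordinates with respect to {1, t, …, t³}.
Set up α₁v₁ + … + α₅v₅ = 0 and solve the homogeneous system.
The free variable yields coefficients (0, 1, 1, 3, 1) (any nonzero multiple also works).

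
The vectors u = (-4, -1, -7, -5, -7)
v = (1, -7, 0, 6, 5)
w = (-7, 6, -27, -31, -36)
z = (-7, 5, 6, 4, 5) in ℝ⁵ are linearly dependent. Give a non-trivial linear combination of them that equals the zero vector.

Set up α₁u + … + α₄z = 0 and solve the homogeneous system.
One solution (up to scaling) is (3, -2, -1, -1).

3u - 2v - w - z = 0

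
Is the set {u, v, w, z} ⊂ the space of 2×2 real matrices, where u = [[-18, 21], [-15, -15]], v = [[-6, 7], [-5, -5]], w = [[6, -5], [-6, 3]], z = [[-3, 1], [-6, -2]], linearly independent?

linearly dependent

Write each element as a coordinate vector in ℝ⁴ using {E₁₁, E₁₂, E₂₁, E₂₂}.
One vector is a scalar multiple of another, so the set is dependent.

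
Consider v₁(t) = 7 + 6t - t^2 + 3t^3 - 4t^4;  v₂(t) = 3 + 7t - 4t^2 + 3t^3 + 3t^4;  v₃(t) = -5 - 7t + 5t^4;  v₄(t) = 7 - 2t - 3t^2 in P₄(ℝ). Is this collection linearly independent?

Write each element as a coordinate vector in ℝ⁵ using {1, t, …, t^4}.
Place the vectors as rows of a 4×5 matrix and reduce to echelon form.
The reduction yields 4 nonzero rows, so the rank is 4.
Since rank = 4 (the number of vectors), the set is linearly independent.

linearly independent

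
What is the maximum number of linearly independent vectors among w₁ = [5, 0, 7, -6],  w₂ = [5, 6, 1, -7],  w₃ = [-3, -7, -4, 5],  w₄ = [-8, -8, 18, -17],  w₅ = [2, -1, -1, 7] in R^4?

Row-reduce the 5×4 matrix with these as rows.
The echelon form has 4 nonzero rows, so the rank is 4.
(With 5 elements in a 4-dimensional space the rank is at most 4.)

4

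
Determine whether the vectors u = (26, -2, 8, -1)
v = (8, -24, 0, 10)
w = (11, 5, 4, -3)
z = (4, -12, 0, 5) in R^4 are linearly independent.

One vector is a scalar multiple of another, so the set is dependent.

linearly dependent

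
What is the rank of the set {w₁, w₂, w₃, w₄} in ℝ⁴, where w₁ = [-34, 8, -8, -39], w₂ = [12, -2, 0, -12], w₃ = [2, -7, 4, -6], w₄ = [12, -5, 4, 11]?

Form the matrix with w₁, w₂, w₃, w₄ as columns and reduce.
The echelon form has 3 nonzero rows, so the rank is 3.

3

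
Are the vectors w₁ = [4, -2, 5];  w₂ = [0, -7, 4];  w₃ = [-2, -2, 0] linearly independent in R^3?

linearly independent

Form the 3×3 matrix with these as columns; its determinant is -22.
A nonzero determinant means the columns are linearly independent.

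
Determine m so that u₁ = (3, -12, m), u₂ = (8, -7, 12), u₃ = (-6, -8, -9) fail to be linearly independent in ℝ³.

m = 9/2

The vectors are dependent exactly when the determinant of the matrix with rows u₁, u₂, u₃ vanishes.
Cofactor expansion gives det = 477 - 106*m.
Setting this to zero gives m = 9/2.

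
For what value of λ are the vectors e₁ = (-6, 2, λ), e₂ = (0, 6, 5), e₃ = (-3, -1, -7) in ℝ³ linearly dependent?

The vectors are dependent exactly when the determinant of the matrix with rows e₁, e₂, e₃ vanishes.
Cofactor expansion gives det = 18*λ + 192.
This vanishes exactly when λ = -32/3.

λ = -32/3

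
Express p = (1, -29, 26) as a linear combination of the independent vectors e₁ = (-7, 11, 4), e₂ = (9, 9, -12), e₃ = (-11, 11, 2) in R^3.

Solve the system with e₁, e₂, e₃ as columns and p as the right-hand side.
Row-reducing the augmented matrix gives the unique coefficients (c₁, c₂, c₃) = (2, -2, -3).

p = 2e₁ - 2e₂ - 3e₃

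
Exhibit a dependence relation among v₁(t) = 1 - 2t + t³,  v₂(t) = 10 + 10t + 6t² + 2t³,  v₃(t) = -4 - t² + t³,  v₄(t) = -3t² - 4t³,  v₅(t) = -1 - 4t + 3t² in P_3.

Write each element as a vector in ℝ⁴ using {1, t, …, t³}.
Solve the homogeneous system with v₁, v₂, v₃, v₄, v₅ as columns by row-reducing the coefficient matrix.
The free variable yields coefficients (3, 1, 3, 2, 1) (any nonzero multiple also works).

3v₁ + v₂ + 3v₃ + 2v₄ + v₅ = 0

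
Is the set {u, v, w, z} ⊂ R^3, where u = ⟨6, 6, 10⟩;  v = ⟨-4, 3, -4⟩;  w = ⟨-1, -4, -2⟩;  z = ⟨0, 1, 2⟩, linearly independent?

There are 4 vectors in a 3-dimensional space, so they cannot be linearly independent.

linearly dependent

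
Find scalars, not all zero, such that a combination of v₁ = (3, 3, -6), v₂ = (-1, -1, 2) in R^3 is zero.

v₁ + 3v₂ = 0

Row-reduce the matrix with v₁, v₂ as columns; the null space gives the coefficients.
The free variable yields coefficients (1, 3) (any nonzero multiple also works).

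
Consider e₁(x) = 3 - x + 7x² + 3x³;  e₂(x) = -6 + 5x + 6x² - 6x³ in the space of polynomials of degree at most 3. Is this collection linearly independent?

Write each element as a coordinate vector in ℝ⁴ using {1, x, …, x³}.
Row-reduce the matrix whose columns are e₁, e₂.
The reduction yields 2 nonzero rows, so the rank is 2.
Since rank = 2 (the number of vectors), the set is linearly independent.

linearly independent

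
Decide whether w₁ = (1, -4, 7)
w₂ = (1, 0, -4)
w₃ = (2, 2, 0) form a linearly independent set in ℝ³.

linearly independent

Place the vectors as rows of a 3×3 matrix and reduce to echelon form.
The reduction yields 3 nonzero rows, so the rank is 3.
Since rank = 3 (the number of vectors), the set is linearly independent.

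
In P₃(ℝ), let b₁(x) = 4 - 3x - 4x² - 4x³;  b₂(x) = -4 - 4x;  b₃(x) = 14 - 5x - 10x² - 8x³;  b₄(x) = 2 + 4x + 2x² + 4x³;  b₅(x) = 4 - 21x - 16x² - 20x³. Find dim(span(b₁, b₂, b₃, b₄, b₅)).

3

Use coordinates relative to {1, x, …, x³}.
Row-reduce the 5×4 matrix with these as rows.
There are 3 pivot columns, so rank = 3.
(With 5 elements in a 4-dimensional space the rank is at most 4.)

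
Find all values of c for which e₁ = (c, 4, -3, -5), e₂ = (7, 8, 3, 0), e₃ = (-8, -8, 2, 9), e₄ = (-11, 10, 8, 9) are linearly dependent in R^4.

The vectors are dependent exactly when the determinant of the matrix with rows e₁, e₂, e₃, e₄ vanishes.
Cofactor expansion gives det = 54*c + 2106.
Setting this to zero gives c = -39.

c = -39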